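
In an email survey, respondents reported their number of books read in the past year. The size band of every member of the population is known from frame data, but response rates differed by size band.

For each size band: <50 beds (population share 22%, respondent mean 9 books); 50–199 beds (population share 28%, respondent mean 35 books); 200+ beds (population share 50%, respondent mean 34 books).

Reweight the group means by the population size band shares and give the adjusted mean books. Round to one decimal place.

28.8

Weight each group's respondent value by its population share:
  <50 beds: 0.22 × 9 = 1.98
  50–199 beds: 0.28 × 35 = 9.8
  200+ beds: 0.5 × 34 = 17
Post-stratified estimate = 28.78 → 28.8.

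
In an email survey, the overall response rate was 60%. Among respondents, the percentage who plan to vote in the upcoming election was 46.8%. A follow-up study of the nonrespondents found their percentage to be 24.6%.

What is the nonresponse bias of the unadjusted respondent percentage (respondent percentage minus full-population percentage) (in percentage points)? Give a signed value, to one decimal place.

+8.9 percentage points

Nonresponse fraction = 1 − 0.6 = 0.4.
Bias = (nonresponse fraction) × (respondent percentage − nonrespondent percentage)
     = 0.4 × (46.8 − 24.6) = 0.4 × 22.2 = 8.88.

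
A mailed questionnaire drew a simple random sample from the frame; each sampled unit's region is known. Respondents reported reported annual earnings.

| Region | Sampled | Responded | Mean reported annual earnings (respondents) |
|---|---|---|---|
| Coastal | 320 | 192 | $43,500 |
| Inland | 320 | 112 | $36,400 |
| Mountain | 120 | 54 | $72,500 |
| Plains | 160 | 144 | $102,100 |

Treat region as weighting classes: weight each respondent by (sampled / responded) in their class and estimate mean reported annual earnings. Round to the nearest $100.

$55,000

Class response rates: Coastal 192/320 = 60%, Inland 112/320 = 35%, Mountain 54/120 = 45%, Plains 144/160 = 90%.
With weight = n_sampled/n_responded per class, the weighted class total is n_sampled:
  Coastal: 320 × 43,500 = 13,920,000
  Inland: 320 × 36,400 = 11,648,000
  Mountain: 120 × 72,500 = 8,700,000
  Plains: 160 × 102,100 = 16,336,000
Adjusted estimate = 50,604,000 / 920 = 55004.3 → $55,000.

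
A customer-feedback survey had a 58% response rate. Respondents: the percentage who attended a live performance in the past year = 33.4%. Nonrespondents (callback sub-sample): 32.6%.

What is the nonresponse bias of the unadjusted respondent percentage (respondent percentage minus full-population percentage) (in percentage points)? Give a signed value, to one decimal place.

+0.3 percentage points

Nonresponse fraction = 1 − 0.58 = 0.42.
Bias = (nonresponse fraction) × (respondent percentage − nonrespondent percentage)
     = 0.42 × (33.4 − 32.6) = 0.42 × 0.8 = 0.336.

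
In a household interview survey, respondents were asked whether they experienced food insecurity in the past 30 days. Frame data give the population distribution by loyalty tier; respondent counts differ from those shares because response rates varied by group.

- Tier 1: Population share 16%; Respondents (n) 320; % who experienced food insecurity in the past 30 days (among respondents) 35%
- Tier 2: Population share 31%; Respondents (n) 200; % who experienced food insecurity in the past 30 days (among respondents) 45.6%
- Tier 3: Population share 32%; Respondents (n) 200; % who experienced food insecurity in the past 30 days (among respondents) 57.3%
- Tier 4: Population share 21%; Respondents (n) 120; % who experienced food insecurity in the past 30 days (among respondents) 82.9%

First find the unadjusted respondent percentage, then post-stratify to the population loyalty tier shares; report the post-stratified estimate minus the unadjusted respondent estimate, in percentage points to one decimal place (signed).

Without adjustment, the pooled respondent share is:
  (320/840)×35 + (200/840)×45.6 + (200/840)×57.3 + (120/840)×82.9 = 49.6762%
Reweighting by population loyalty tier shares:
  0.16×35 + 0.31×45.6 + 0.32×57.3 + 0.21×82.9 = 55.481%
Difference = 55.481 − 49.6762 = 5.8048 pp.

+5.8 percentage points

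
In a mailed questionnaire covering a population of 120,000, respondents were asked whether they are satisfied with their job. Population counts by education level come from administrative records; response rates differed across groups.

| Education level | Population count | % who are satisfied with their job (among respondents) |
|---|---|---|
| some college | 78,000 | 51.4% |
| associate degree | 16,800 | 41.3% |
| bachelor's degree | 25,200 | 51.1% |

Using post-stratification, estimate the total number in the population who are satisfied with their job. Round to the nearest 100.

59,900

Apply each group's respondent rate to its population count:
  some college: 78,000 × 51.4% = 40,092
  associate degree: 16,800 × 41.3% = 6938.4
  bachelor's degree: 25,200 × 51.1% = 12877.2
Estimated total = 59907.6 → 59,900.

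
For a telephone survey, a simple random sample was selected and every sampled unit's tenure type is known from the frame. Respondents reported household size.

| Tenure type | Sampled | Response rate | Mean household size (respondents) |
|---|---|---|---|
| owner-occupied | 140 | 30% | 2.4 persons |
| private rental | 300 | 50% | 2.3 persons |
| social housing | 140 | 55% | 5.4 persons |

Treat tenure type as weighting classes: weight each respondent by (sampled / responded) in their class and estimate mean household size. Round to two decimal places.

With weight = n_sampled/n_responded per class, the weighted class total is n_sampled:
  owner-occupied: 140 × 2.4 = 336
  private rental: 300 × 2.3 = 690
  social housing: 140 × 5.4 = 756
Adjusted estimate = 1782 / 580 = 3.07241 → 3.07.

3.07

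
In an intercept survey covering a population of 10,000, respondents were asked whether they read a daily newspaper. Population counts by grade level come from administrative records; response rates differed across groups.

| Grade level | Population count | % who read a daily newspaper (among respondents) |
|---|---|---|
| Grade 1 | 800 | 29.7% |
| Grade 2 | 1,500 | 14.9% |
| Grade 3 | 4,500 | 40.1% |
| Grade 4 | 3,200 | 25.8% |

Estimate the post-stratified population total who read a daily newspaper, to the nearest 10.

Apply each group's respondent rate to its population count:
  Grade 1: 800 × 29.7% = 237.6
  Grade 2: 1,500 × 14.9% = 223.5
  Grade 3: 4,500 × 40.1% = 1804.5
  Grade 4: 3,200 × 25.8% = 825.6
Estimated total = 3091.2 → 3,090.

3,090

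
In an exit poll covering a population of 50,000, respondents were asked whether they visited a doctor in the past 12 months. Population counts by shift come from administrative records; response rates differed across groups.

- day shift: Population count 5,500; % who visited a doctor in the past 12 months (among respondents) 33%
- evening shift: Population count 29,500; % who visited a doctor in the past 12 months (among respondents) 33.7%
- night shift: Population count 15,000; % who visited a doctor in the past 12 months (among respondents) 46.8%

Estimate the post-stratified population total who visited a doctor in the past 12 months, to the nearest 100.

Apply each group's respondent rate to its population count:
  day shift: 5,500 × 33% = 1815
  evening shift: 29,500 × 33.7% = 9941.5
  night shift: 15,000 × 46.8% = 7020
Estimated total = 18776.5 → 18,800.

18,800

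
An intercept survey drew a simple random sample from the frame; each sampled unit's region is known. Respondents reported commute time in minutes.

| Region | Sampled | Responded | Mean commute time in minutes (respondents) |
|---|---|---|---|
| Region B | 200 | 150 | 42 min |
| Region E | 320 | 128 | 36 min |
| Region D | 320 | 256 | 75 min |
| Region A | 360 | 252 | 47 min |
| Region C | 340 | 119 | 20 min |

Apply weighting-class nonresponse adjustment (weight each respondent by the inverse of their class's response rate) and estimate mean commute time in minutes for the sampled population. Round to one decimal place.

Response rates by class: Region B 150/200 = 75%, Region E 128/320 = 40%, Region D 256/320 = 80%, Region A 252/360 = 70%, Region C 119/340 = 35%.
With weight = n_sampled/n_responded per class, the weighted class total is n_sampled:
  Region B: 200 × 42 = 8400
  Region E: 320 × 36 = 11,520
  Region D: 320 × 75 = 24,000
  Region A: 360 × 47 = 16,920
  Region C: 340 × 20 = 6800
Adjusted estimate = 67,640 / 1,540 = 43.9221 → 43.9.

43.9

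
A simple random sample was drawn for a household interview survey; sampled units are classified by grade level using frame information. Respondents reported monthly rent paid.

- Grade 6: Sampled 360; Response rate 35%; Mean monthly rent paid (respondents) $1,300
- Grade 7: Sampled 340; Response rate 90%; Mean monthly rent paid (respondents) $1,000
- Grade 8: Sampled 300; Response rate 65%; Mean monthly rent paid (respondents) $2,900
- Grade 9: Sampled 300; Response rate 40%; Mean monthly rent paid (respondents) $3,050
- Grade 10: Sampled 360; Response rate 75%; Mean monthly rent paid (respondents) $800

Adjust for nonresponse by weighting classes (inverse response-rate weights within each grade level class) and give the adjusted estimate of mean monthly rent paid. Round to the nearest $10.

Weighting each respondent by the inverse class response rate inflates each class back to its sampled size, so the class weight is n_sampled:
  Grade 6: 360 × 1300 = 468,000
  Grade 7: 340 × 1000 = 340,000
  Grade 8: 300 × 2900 = 870,000
  Grade 9: 300 × 3050 = 915,000
  Grade 10: 360 × 800 = 288,000
Adjusted estimate = 2,881,000 / 1,660 = 1735.54 → $1,740.

$1,740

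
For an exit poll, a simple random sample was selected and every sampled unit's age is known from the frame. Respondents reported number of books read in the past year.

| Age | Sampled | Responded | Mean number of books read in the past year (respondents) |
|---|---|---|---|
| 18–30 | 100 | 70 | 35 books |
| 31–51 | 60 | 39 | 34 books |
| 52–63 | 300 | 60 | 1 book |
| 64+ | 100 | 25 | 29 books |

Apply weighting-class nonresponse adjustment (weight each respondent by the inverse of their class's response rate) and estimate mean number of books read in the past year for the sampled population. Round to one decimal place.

15.6

Class response rates: 18–30 70/100 = 70%, 31–51 39/60 = 65%, 52–63 60/300 = 20%, 64+ 25/100 = 25%.
Each respondent's weight = sampled/responded in their class; summing within a class gives n_sampled, so:
  18–30: 100 × 35 = 3500
  31–51: 60 × 34 = 2040
  52–63: 300 × 1 = 300
  64+: 100 × 29 = 2900
Adjusted estimate = 8740 / 560 = 15.6071 → 15.6.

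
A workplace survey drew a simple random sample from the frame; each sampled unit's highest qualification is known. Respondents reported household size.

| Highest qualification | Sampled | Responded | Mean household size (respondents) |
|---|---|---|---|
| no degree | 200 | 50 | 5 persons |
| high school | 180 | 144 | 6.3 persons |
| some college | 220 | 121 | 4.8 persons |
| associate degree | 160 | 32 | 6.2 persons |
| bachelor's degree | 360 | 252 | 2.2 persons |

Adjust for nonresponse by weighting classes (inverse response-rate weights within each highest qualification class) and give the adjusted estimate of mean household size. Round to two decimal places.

4.44

Response rates by class: no degree 50/200 = 25%, high school 144/180 = 80%, some college 121/220 = 55%, associate degree 32/160 = 20%, bachelor's degree 252/360 = 70%.
Inverse-response-rate weighting restores each class to its sampled count, so class totals weight by n_sampled:
  no degree: 200 × 5 = 1000
  high school: 180 × 6.3 = 1134
  some college: 220 × 4.8 = 1056
  associate degree: 160 × 6.2 = 992
  bachelor's degree: 360 × 2.2 = 792
Adjusted estimate = 4974 / 1,120 = 4.44107 → 4.44.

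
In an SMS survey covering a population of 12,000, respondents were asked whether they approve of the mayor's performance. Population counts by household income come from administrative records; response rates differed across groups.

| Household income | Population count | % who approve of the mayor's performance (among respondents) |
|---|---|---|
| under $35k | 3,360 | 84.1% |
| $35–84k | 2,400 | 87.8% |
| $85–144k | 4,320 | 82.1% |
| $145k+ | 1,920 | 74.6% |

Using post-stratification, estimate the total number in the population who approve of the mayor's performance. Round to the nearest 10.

Apply each group's respondent rate to its population count:
  under $35k: 3,360 × 84.1% = 2825.76
  $35–84k: 2,400 × 87.8% = 2107.2
  $85–144k: 4,320 × 82.1% = 3546.72
  $145k+: 1,920 × 74.6% = 1432.32
Estimated total = 9912 → 9,910.

9,910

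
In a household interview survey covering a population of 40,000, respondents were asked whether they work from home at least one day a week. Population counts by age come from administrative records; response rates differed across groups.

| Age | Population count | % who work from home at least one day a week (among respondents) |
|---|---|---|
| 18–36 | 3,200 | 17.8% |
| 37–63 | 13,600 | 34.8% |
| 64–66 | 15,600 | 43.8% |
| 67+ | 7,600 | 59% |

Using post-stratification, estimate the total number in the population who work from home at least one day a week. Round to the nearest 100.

Each cell contributes its population count × the respondent rate:
  18–36: 3,200 × 17.8% = 569.6
  37–63: 13,600 × 34.8% = 4732.8
  64–66: 15,600 × 43.8% = 6832.8
  67+: 7,600 × 59% = 4484
Estimated total = 16619.2 → 16,600.

16,600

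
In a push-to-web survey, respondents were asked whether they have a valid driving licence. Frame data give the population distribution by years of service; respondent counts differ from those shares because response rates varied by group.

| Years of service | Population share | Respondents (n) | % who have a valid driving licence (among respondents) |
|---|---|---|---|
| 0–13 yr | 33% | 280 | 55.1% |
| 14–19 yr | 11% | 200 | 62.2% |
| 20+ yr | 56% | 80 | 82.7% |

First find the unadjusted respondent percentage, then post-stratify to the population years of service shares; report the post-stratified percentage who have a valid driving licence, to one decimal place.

71.3%

Naive respondent-only estimate (weights = respondent counts):
  (280/560)×55.1 + (200/560)×62.2 + (80/560)×82.7 = 61.5786%
Post-stratified estimate weights by population shares:
  0.33×55.1 + 0.11×62.2 + 0.56×82.7 = 71.337%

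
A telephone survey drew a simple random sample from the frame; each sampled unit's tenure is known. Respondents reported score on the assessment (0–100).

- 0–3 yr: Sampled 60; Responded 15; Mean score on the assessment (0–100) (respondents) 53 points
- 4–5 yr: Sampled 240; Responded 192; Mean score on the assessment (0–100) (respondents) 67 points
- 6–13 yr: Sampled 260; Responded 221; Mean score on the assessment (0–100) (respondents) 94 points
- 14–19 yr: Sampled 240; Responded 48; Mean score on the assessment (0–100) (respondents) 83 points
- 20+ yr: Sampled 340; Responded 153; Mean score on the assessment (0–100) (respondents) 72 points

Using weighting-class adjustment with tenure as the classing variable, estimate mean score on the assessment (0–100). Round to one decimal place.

Class response rates: 0–3 yr 15/60 = 25%, 4–5 yr 192/240 = 80%, 6–13 yr 221/260 = 85%, 14–19 yr 48/240 = 20%, 20+ yr 153/340 = 45%.
Weighting each respondent by the inverse class response rate inflates each class back to its sampled size, so the class weight is n_sampled:
  0–3 yr: 60 × 53 = 3180
  4–5 yr: 240 × 67 = 16,080
  6–13 yr: 260 × 94 = 24,440
  14–19 yr: 240 × 83 = 19,920
  20+ yr: 340 × 72 = 24,480
Adjusted estimate = 88,100 / 1,140 = 77.2807 → 77.3.

77.3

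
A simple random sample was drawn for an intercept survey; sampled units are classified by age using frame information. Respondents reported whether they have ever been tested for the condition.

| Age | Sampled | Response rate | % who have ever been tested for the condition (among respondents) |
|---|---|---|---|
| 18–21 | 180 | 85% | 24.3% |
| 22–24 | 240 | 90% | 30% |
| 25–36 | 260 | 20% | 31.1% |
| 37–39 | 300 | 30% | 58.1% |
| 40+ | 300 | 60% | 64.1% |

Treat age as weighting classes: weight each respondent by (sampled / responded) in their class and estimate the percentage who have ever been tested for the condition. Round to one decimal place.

44.0%

Each respondent's weight = sampled/responded in their class; summing within a class gives n_sampled, so:
  18–21: 180 × 24.3 = 4374
  22–24: 240 × 30 = 7200
  25–36: 260 × 31.1 = 8086
  37–39: 300 × 58.1 = 17,430
  40+: 300 × 64.1 = 19,230
Adjusted estimate = 56,320 / 1,280 = 44 → 44.0%.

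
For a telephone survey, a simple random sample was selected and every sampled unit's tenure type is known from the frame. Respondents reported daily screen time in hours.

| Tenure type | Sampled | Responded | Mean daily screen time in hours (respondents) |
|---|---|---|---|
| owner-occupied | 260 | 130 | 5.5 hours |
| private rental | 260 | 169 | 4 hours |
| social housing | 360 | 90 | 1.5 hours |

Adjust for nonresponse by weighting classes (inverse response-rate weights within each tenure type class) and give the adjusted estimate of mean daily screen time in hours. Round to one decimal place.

Class response rates: owner-occupied 130/260 = 50%, private rental 169/260 = 65%, social housing 90/360 = 25%.
With weight = n_sampled/n_responded per class, the weighted class total is n_sampled:
  owner-occupied: 260 × 5.5 = 1430
  private rental: 260 × 4 = 1040
  social housing: 360 × 1.5 = 540
Adjusted estimate = 3010 / 880 = 3.42046 → 3.4.

3.4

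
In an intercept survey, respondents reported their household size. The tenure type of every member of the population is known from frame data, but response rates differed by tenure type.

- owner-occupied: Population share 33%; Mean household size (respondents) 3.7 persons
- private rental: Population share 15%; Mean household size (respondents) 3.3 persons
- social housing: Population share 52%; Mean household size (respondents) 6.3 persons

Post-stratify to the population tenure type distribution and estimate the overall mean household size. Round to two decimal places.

Reweight to the known tenure type distribution:
  owner-occupied: 0.33 × 3.7 = 1.221
  private rental: 0.15 × 3.3 = 0.495
  social housing: 0.52 × 6.3 = 3.276
Post-stratified estimate = 4.992 → 4.99.

4.99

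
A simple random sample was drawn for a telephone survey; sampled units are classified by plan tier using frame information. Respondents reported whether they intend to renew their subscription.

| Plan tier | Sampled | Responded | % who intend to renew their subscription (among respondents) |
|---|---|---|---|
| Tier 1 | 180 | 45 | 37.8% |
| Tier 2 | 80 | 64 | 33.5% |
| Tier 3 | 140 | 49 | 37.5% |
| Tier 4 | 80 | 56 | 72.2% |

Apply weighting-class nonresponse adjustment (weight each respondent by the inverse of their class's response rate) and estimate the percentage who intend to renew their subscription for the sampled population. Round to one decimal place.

Response rates by class: Tier 1 45/180 = 25%, Tier 2 64/80 = 80%, Tier 3 49/140 = 35%, Tier 4 56/80 = 70%.
Weighting each respondent by the inverse class response rate inflates each class back to its sampled size, so the class weight is n_sampled:
  Tier 1: 180 × 37.8 = 6804
  Tier 2: 80 × 33.5 = 2680
  Tier 3: 140 × 37.5 = 5250
  Tier 4: 80 × 72.2 = 5776
Adjusted estimate = 20,510 / 480 = 42.7292 → 42.7%.

42.7%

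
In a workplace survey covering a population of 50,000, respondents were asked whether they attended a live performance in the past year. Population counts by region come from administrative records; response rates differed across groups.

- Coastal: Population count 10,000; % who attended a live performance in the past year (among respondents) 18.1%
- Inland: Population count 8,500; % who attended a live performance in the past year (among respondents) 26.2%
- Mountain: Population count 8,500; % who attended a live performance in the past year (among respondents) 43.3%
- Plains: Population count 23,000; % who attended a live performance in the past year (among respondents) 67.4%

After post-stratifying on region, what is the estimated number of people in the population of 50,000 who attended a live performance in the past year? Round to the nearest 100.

23,200

Each cell contributes its population count × the respondent rate:
  Coastal: 10,000 × 18.1% = 1810
  Inland: 8,500 × 26.2% = 2227
  Mountain: 8,500 × 43.3% = 3680.5
  Plains: 23,000 × 67.4% = 15,502
Estimated total = 23219.5 → 23,200.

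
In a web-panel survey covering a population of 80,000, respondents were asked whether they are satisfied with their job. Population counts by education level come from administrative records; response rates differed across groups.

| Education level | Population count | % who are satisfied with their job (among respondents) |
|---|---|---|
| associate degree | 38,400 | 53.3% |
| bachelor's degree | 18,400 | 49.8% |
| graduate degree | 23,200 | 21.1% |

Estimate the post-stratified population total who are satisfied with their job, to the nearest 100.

Each cell contributes its population count × the respondent rate:
  associate degree: 38,400 × 53.3% = 20467.2
  bachelor's degree: 18,400 × 49.8% = 9163.2
  graduate degree: 23,200 × 21.1% = 4895.2
Estimated total = 34525.6 → 34,500.

34,500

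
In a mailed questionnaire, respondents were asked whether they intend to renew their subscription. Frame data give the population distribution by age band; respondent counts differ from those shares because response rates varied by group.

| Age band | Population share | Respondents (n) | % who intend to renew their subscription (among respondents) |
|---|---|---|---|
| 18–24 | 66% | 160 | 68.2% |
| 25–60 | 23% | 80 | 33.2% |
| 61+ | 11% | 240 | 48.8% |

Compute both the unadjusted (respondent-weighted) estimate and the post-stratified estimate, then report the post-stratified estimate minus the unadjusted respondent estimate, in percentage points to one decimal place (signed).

+5.3 percentage points

Naive respondent-only estimate (weights = respondent counts):
  (160/480)×68.2 + (80/480)×33.2 + (240/480)×48.8 = 52.6667%
Post-stratifying to population shares instead:
  0.66×68.2 + 0.23×33.2 + 0.11×48.8 = 58.016%
Difference = 58.016 − 52.6667 = 5.3493 pp.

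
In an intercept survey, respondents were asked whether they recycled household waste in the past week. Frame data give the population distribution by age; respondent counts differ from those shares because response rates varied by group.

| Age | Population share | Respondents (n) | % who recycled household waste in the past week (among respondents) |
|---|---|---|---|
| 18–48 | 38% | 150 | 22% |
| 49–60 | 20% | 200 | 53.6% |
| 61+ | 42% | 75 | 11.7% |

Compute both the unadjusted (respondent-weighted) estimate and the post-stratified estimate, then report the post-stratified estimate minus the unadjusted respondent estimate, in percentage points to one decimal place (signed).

-11.1 percentage points

Unadjusted (pooled respondent) estimate weights by respondent counts:
  (150/425)×22 + (200/425)×53.6 + (75/425)×11.7 = 35.0529%
Reweighting by population age shares:
  0.38×22 + 0.2×53.6 + 0.42×11.7 = 23.994%
Difference = 23.994 − 35.0529 = -11.0589 pp.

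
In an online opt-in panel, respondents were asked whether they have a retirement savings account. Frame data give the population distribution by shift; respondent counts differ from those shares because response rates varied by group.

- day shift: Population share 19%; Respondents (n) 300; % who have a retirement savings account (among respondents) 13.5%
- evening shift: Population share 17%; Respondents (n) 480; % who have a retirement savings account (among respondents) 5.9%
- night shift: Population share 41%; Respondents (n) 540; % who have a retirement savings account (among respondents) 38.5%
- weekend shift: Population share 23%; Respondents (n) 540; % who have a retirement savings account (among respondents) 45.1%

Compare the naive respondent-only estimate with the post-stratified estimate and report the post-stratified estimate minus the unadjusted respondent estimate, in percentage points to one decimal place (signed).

Unadjusted (pooled respondent) estimate weights by respondent counts:
  (300/1860)×13.5 + (480/1860)×5.9 + (540/1860)×38.5 + (540/1860)×45.1 = 27.971%
Post-stratified estimate weights by population shares:
  0.19×13.5 + 0.17×5.9 + 0.41×38.5 + 0.23×45.1 = 29.726%
Difference = 29.726 − 27.971 = 1.755 pp.

+1.8 percentage points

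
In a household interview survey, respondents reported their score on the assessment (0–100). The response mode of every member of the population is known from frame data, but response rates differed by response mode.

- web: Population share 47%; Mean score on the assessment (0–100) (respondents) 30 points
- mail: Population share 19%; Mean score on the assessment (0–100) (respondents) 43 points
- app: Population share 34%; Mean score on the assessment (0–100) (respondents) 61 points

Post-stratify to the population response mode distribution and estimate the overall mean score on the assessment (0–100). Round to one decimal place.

43.0

Post-stratification weights by population share, not respondent share:
  web: 0.47 × 30 = 14.1
  mail: 0.19 × 43 = 8.17
  app: 0.34 × 61 = 20.74
Post-stratified estimate = 43.01 → 43.0.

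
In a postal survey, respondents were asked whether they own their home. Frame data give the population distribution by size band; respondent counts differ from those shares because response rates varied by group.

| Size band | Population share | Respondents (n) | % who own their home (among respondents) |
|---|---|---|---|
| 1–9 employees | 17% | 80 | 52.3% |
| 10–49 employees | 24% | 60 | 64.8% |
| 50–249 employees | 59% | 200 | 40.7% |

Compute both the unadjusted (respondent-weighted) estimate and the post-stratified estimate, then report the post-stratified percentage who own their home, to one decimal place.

Naive respondent-only estimate (weights = respondent counts):
  (80/340)×52.3 + (60/340)×64.8 + (200/340)×40.7 = 47.6824%
Reweighting by population size band shares:
  0.17×52.3 + 0.24×64.8 + 0.59×40.7 = 48.456%

48.5%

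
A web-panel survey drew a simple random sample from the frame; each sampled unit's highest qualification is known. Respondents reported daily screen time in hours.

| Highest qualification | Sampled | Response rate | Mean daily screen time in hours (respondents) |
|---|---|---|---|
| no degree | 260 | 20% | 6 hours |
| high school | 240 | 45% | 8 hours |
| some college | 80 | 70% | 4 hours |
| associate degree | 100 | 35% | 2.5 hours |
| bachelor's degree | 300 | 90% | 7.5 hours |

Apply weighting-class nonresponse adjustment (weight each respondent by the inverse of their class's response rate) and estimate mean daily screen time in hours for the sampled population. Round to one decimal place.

With weight = n_sampled/n_responded per class, the weighted class total is n_sampled:
  no degree: 260 × 6 = 1560
  high school: 240 × 8 = 1920
  some college: 80 × 4 = 320
  associate degree: 100 × 2.5 = 250
  bachelor's degree: 300 × 7.5 = 2250
Adjusted estimate = 6300 / 980 = 6.42857 → 6.4.

6.4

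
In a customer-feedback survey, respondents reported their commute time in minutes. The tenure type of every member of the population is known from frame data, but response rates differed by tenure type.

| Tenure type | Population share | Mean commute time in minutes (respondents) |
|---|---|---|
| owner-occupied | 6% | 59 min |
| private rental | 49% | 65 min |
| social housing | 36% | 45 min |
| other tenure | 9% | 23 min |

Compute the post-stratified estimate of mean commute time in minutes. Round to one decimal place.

Each cell contributes population-share × respondent value:
  owner-occupied: 0.06 × 59 = 3.54
  private rental: 0.49 × 65 = 31.85
  social housing: 0.36 × 45 = 16.2
  other tenure: 0.09 × 23 = 2.07
Post-stratified estimate = 53.66 → 53.7.

53.7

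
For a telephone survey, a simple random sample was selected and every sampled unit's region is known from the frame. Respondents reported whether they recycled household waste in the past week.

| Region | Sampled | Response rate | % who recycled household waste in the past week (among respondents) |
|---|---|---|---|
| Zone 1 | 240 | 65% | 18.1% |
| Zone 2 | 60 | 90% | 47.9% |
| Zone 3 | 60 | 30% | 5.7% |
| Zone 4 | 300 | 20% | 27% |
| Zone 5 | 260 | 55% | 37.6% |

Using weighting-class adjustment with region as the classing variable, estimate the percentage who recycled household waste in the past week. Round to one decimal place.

Each respondent's weight = sampled/responded in their class; summing within a class gives n_sampled, so:
  Zone 1: 240 × 18.1 = 4344
  Zone 2: 60 × 47.9 = 2874
  Zone 3: 60 × 5.7 = 342
  Zone 4: 300 × 27 = 8100
  Zone 5: 260 × 37.6 = 9776
Adjusted estimate = 25,436 / 920 = 27.6478 → 27.6%.

27.6%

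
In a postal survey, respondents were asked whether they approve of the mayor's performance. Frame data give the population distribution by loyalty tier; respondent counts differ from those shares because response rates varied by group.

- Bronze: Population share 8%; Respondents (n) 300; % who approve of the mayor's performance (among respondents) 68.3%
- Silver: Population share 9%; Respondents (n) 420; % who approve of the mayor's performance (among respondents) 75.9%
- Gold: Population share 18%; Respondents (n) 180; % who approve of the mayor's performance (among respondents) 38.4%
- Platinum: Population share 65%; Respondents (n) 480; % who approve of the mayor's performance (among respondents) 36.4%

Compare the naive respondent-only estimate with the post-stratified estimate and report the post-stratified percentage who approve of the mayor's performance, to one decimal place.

Without adjustment, the pooled respondent share is:
  (300/1380)×68.3 + (420/1380)×75.9 + (180/1380)×38.4 + (480/1380)×36.4 = 55.6174%
Post-stratifying to population shares instead:
  0.08×68.3 + 0.09×75.9 + 0.18×38.4 + 0.65×36.4 = 42.867%

42.9%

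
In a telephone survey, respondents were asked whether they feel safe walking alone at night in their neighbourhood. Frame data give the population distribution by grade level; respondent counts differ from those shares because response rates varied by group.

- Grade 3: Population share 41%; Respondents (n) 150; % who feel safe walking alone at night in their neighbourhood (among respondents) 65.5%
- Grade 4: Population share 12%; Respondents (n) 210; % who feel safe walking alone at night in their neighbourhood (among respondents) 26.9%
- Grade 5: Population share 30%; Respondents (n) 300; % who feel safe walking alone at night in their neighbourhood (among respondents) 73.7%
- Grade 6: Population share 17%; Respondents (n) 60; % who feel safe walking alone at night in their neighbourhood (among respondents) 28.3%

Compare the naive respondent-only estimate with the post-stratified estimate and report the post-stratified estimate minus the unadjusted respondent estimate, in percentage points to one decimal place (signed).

Unadjusted (pooled respondent) estimate weights by respondent counts:
  (150/720)×65.5 + (210/720)×26.9 + (300/720)×73.7 + (60/720)×28.3 = 54.5583%
Reweighting by population grade level shares:
  0.41×65.5 + 0.12×26.9 + 0.3×73.7 + 0.17×28.3 = 57.004%
Difference = 57.004 − 54.5583 = 2.4457 pp.

+2.4 percentage points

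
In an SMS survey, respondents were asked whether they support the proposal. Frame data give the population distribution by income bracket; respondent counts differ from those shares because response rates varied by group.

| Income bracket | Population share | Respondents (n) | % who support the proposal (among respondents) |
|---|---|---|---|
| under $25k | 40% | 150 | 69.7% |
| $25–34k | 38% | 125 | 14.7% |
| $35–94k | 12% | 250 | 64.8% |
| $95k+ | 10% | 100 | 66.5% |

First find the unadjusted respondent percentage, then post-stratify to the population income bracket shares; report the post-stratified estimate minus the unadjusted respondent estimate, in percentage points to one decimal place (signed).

Without adjustment, the pooled respondent share is:
  (150/625)×69.7 + (125/625)×14.7 + (250/625)×64.8 + (100/625)×66.5 = 56.228%
Reweighting by population income bracket shares:
  0.4×69.7 + 0.38×14.7 + 0.12×64.8 + 0.1×66.5 = 47.892%
Difference = 47.892 − 56.228 = -8.336 pp.

-8.3 percentage points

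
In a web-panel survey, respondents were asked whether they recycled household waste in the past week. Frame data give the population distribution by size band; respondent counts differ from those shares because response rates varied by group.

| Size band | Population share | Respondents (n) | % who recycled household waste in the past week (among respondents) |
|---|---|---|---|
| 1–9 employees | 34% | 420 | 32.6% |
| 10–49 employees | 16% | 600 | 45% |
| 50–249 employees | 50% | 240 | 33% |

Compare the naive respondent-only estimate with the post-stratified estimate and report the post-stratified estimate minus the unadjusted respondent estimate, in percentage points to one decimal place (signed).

-3.8 percentage points

Unadjusted (pooled respondent) estimate weights by respondent counts:
  (420/1260)×32.6 + (600/1260)×45 + (240/1260)×33 = 38.581%
Post-stratifying to population shares instead:
  0.34×32.6 + 0.16×45 + 0.5×33 = 34.784%
Difference = 34.784 − 38.581 = -3.797 pp.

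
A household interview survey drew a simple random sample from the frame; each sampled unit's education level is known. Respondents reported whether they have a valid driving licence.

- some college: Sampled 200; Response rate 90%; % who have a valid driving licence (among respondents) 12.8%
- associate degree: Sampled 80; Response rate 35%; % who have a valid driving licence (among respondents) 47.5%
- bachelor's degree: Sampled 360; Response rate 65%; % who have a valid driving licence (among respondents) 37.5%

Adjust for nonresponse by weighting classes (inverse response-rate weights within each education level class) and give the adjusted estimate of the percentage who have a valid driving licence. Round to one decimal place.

Inverse-response-rate weighting restores each class to its sampled count, so class totals weight by n_sampled:
  some college: 200 × 12.8 = 2560
  associate degree: 80 × 47.5 = 3800
  bachelor's degree: 360 × 37.5 = 13,500
Adjusted estimate = 19,860 / 640 = 31.0312 → 31.0%.

31.0%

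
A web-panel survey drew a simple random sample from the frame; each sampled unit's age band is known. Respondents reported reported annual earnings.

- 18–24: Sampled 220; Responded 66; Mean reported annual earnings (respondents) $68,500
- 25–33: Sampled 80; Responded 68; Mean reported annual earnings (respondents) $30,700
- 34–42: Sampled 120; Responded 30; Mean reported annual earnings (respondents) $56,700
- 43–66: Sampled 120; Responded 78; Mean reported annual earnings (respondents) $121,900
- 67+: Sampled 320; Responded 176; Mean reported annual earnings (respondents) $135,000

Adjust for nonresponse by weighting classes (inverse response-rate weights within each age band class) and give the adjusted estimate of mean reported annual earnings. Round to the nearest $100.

$95,500

Class response rates: 18–24 66/220 = 30%, 25–33 68/80 = 85%, 34–42 30/120 = 25%, 43–66 78/120 = 65%, 67+ 176/320 = 55%.
Weighting each respondent by the inverse class response rate inflates each class back to its sampled size, so the class weight is n_sampled:
  18–24: 220 × 68,500 = 15,070,000
  25–33: 80 × 30,700 = 2,456,000
  34–42: 120 × 56,700 = 6,804,000
  43–66: 120 × 121,900 = 14,628,000
  67+: 320 × 135,000 = 43,200,000
Adjusted estimate = 82,158,000 / 860 = 95532.6 → $95,500.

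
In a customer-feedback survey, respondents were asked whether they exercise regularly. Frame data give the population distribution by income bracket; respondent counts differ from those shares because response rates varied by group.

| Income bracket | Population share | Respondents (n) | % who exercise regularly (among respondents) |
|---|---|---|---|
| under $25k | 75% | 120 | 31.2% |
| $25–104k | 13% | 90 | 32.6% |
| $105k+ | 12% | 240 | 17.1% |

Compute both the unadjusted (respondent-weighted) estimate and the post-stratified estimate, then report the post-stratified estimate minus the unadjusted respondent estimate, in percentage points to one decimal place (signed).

+5.7 percentage points

Unadjusted (pooled respondent) estimate weights by respondent counts:
  (120/450)×31.2 + (90/450)×32.6 + (240/450)×17.1 = 23.96%
Post-stratifying to population shares instead:
  0.75×31.2 + 0.13×32.6 + 0.12×17.1 = 29.69%
Difference = 29.69 − 23.96 = 5.73 pp.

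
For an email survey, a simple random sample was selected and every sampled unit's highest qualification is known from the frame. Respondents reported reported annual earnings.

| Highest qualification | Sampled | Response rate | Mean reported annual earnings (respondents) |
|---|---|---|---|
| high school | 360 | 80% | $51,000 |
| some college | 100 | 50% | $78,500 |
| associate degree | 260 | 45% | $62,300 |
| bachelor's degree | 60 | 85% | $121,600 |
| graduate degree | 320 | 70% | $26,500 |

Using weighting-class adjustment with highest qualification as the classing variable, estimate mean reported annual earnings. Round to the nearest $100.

With weight = n_sampled/n_responded per class, the weighted class total is n_sampled:
  high school: 360 × 51,000 = 18,360,000
  some college: 100 × 78,500 = 7,850,000
  associate degree: 260 × 62,300 = 16,198,000
  bachelor's degree: 60 × 121,600 = 7,296,000
  graduate degree: 320 × 26,500 = 8,480,000
Adjusted estimate = 58,184,000 / 1,100 = 52894.5 → $52,900.

$52,900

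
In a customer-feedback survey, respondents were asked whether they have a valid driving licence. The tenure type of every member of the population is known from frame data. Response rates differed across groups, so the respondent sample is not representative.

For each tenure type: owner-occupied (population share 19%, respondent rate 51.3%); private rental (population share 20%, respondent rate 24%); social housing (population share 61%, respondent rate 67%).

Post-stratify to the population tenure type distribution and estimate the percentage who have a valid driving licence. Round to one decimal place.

Post-stratification weights by population share, not respondent share:
  owner-occupied: 0.19 × 51.3 = 9.747
  private rental: 0.2 × 24 = 4.8
  social housing: 0.61 × 67 = 40.87
Post-stratified estimate = 55.417 → 55.4%.

55.4%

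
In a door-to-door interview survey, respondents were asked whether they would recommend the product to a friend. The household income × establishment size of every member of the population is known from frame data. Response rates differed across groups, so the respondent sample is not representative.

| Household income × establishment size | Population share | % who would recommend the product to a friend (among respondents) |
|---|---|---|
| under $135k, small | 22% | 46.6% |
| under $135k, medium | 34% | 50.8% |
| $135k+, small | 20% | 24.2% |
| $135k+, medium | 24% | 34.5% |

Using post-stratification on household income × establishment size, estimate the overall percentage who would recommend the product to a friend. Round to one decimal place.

40.6%

Weight each group's respondent value by its population share:
  under $135k, small: 0.22 × 46.6 = 10.252
  under $135k, medium: 0.34 × 50.8 = 17.272
  $135k+, small: 0.2 × 24.2 = 4.84
  $135k+, medium: 0.24 × 34.5 = 8.28
Post-stratified estimate = 40.644 → 40.6%.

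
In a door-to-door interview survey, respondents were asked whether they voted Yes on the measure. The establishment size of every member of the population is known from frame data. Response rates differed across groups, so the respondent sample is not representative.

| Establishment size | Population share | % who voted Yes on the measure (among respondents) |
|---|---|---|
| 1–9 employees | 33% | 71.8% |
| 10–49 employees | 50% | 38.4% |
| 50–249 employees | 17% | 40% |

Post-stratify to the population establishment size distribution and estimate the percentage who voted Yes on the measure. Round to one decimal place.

49.7%

Post-stratification weights by population share, not respondent share:
  1–9 employees: 0.33 × 71.8 = 23.694
  10–49 employees: 0.5 × 38.4 = 19.2
  50–249 employees: 0.17 × 40 = 6.8
Post-stratified estimate = 49.694 → 49.7%.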